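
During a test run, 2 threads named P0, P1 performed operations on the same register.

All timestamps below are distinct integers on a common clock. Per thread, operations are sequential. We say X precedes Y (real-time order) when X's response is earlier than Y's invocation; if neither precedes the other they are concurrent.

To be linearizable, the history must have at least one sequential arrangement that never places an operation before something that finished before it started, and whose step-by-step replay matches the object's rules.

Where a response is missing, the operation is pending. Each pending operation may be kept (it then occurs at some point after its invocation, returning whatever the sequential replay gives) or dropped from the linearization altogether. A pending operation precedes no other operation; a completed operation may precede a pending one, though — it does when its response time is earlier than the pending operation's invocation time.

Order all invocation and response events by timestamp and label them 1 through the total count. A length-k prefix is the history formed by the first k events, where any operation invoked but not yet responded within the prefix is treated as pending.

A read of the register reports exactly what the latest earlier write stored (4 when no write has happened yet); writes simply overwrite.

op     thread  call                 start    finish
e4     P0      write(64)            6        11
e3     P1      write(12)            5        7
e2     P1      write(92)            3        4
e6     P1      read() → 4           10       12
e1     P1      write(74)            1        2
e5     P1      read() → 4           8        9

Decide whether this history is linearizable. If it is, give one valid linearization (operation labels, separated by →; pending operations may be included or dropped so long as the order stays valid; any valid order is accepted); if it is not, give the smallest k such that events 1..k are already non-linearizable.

events 1..8 are fine; event 9 — the response of e5 at time 9 — makes the prefix non-linearizable
the sole real-time-consistent order of 4 completed operations fails the register replay
completion choices over the 1 pending operation (e4) were checked; none helps
sample order e1, e2, e3, e5 (pending dropped) stalls at step 4 — e5 read() → 4 has no legal effect

not linearizable — minimal violating prefix: 9 events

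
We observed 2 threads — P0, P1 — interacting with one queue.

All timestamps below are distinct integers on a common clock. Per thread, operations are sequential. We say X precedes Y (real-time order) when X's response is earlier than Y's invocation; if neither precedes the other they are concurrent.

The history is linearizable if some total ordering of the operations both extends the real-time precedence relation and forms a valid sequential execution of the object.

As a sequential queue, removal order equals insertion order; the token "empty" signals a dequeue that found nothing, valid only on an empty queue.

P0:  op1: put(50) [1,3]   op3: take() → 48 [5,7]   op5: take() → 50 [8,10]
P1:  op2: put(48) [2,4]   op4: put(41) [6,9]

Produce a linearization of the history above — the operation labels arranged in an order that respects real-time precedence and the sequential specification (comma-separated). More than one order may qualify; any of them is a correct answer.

op2, op1, op3, op4, op5

step 1: op2 put(48) — queue <48>
step 2: op1 put(50) — queue <48,50>
step 3: op3 take() → 48 — queue <50>
step 4: op4 put(41) — queue <50,41>
step 5: op5 take() → 50 — queue <41>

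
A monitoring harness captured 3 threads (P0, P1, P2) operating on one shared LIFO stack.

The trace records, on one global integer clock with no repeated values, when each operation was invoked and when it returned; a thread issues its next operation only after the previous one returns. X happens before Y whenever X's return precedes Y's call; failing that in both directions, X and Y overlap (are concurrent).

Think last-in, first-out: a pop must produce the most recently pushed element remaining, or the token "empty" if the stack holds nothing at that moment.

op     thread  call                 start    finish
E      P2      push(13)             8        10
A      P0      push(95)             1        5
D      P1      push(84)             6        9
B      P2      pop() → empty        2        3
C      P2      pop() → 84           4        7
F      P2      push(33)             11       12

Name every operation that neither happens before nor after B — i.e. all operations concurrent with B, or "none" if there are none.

B spans [2,3]: anything still running between times 2 and 3 counts as concurrent
A [1,5]: concurrent
C [4,7]: after
D [6,9]: after
E [8,10]: after
F [11,12]: after

A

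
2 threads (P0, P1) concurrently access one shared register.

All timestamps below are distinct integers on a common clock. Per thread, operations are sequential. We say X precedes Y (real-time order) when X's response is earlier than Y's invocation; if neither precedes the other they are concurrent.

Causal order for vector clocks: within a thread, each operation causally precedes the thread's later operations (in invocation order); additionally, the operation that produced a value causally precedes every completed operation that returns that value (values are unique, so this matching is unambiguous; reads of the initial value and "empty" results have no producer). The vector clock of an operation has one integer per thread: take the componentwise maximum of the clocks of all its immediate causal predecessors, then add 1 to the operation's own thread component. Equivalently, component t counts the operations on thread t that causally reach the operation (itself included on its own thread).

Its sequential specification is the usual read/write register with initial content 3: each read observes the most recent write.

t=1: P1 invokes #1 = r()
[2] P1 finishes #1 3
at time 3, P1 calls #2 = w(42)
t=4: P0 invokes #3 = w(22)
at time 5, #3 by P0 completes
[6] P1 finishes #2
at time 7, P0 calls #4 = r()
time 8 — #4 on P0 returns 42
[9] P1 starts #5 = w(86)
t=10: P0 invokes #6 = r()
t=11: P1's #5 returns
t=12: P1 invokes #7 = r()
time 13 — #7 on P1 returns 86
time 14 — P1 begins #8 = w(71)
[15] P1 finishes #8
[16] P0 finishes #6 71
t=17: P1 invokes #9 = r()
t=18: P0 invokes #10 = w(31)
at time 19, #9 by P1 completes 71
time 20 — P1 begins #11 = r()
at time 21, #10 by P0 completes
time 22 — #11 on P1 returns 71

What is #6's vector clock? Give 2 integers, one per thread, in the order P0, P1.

(3, 5)

VC(#1, invoked at 1): no causal predecessors; +1 on P1 → (0, 1)
VC(#3, invoked at 4): no causal predecessors; +1 on P0 → (1, 0)
VC(#2, invoked at 3): max of VC(#1)=(0, 1), then +1 on thread P1 → (0, 2)
VC(#5, invoked at 9): max of VC(#2)=(0, 2), then +1 on thread P1 → (0, 3)
VC(#7, invoked at 12): max of VC(#5)=(0, 3), then +1 on thread P1 → (0, 4)
VC(#4, invoked at 7): max of VC(#2)=(0, 2), VC(#3)=(1, 0), then +1 on thread P0 → (2, 2)
VC(#8, invoked at 14): max of VC(#7)=(0, 4), then +1 on thread P1 → (0, 5)
VC(#9, invoked at 17): max of VC(#8)=(0, 5), then +1 on thread P1 → (0, 6)
VC(#11, invoked at 20): max of VC(#8)=(0, 5), VC(#9)=(0, 6), then +1 on thread P1 → (0, 7)
VC(#6, invoked at 10): max of VC(#4)=(2, 2), VC(#8)=(0, 5), then +1 on thread P0 → (3, 5)
VC(#10, invoked at 18): max of VC(#6)=(3, 5), then +1 on thread P0 → (4, 5)
target: VC(#6) = (3, 5)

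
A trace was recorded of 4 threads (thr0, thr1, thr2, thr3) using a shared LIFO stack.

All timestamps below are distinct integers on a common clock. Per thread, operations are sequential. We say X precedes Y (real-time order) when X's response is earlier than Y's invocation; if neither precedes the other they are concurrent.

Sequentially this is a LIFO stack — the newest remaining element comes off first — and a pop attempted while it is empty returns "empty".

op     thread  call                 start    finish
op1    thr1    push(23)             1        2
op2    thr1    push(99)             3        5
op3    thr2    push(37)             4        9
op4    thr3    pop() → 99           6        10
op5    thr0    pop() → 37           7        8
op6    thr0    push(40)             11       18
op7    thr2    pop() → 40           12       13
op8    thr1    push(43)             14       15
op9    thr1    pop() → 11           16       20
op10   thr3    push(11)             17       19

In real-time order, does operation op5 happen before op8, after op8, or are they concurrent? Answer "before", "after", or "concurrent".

before

op5 spans [7,8], op8 spans [14,15]
resp(op5)=8 < inv(op8)=14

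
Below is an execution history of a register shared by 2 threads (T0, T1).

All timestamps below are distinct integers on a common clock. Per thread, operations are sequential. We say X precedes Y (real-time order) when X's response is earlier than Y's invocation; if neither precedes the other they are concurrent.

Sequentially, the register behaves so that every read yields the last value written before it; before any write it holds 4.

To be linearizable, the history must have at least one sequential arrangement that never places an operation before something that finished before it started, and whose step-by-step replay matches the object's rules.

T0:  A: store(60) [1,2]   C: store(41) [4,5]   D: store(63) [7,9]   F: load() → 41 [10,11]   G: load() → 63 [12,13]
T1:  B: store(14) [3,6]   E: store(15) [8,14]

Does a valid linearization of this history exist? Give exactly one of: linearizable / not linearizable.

the violation lands at event 11, F's response at time 11: events 1..10 linearize, events 1..11 do not
real-time-consistent orders of the 5 completed operations: 2 — all fail the register replay
every completion of the 1 pending operation (E) was checked; none linearizes
sample order A, B, C, D, F (pending dropped) stalls at step 5 — F load() → 41 has no legal effect
sample order A, C, B, D, F (pending dropped) stalls at step 5 — F load() → 41 has no legal effect

not linearizable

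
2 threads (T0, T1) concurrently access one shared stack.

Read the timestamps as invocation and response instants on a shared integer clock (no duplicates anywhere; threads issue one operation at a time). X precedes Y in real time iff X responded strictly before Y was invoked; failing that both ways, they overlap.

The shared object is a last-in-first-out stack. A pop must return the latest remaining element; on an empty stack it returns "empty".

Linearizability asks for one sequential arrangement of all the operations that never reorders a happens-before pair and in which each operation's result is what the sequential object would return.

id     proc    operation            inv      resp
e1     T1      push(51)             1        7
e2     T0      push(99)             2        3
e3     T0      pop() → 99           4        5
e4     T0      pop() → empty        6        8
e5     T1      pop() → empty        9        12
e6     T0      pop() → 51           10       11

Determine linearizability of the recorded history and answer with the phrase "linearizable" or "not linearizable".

witness order: e2, e3, e4, e1, e6, e5
1. e2 push(99), leaving stack <99>
2. e3 pop() → 99, leaving stack <>
3. e4 pop() → empty, leaving stack <>
4. e1 push(51), leaving stack <51>
5. e6 pop() → 51, leaving stack <>
6. e5 pop() → empty, leaving stack <>

linearizable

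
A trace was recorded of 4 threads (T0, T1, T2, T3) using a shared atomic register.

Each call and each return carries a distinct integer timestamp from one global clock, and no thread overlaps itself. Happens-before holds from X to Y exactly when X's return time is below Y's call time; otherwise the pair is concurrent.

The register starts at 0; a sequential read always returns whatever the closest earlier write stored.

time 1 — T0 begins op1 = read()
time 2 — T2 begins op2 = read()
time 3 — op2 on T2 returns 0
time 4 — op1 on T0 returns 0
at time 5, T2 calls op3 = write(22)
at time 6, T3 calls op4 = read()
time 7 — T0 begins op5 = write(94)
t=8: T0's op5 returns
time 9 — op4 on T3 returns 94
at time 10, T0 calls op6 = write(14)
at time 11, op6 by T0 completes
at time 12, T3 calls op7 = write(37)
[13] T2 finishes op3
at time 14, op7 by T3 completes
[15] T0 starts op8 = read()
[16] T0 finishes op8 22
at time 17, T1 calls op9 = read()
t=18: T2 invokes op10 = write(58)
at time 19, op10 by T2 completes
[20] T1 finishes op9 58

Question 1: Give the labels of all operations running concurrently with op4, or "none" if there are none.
op3, op5

concurrent with op4 ([6,9]): every op whose interval crosses 6..9
op1 [1,4]: before
op2 [2,3]: before
op3 [5,13]: concurrent
op5 [7,8]: concurrent
op6 [10,11]: after
op7 [12,14]: after
op8 [15,16]: after
op9 [17,20]: after
op10 [18,19]: after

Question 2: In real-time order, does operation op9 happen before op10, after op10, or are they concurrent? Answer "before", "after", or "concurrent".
concurrent

op9 spans [17,20], op10 spans [18,19]
the intervals overlap in both directions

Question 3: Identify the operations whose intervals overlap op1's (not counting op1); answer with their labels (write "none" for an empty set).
op2

op1 spans [1,4]: anything still running between times 1 and 4 counts as concurrent
op2 [2,3]: concurrent
op3 [5,13]: after
op4 [6,9]: after
op5 [7,8]: after
op6 [10,11]: after
op7 [12,14]: after
op8 [15,16]: after
op9 [17,20]: after
op10 [18,19]: after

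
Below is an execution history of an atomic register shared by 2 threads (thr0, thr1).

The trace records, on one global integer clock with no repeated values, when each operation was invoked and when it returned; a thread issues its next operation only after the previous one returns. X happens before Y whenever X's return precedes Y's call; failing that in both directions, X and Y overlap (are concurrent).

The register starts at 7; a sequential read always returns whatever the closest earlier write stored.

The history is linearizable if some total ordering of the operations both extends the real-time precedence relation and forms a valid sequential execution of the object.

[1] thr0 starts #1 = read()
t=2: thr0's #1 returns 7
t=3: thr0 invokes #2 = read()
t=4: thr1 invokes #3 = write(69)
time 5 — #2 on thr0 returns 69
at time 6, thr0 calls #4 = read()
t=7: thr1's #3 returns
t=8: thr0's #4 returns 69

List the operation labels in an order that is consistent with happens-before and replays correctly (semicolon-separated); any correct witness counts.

#1; #3; #2; #4

after step 1 (#1 read() → 7): value 7
after step 2 (#3 write(69)): value 69
after step 3 (#2 read() → 69): value 69
after step 4 (#4 read() → 69): value 69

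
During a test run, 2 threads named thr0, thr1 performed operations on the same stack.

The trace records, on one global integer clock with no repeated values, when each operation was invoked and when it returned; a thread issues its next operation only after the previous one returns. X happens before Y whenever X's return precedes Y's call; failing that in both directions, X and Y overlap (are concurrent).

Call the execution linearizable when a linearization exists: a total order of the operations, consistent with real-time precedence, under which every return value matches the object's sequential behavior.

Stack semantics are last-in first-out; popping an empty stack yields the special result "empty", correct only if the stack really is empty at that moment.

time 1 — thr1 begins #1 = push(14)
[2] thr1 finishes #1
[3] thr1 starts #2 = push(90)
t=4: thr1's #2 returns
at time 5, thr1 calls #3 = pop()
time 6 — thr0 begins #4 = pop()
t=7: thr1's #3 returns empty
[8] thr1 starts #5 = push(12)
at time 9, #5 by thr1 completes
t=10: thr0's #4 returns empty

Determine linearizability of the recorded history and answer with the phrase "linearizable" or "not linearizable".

cut after 6 events: linearizable; cut after 7 events (#3 responds, time 7): not linearizable
a single order respects real time; the 3 completed stack operations fail replay along it
every completion of the 1 pending operation (#4) was checked; none linearizes
take #1, #2, #3 (pending dropped): step 3 already fails, because #3 pop() → empty cannot occur there

not linearizable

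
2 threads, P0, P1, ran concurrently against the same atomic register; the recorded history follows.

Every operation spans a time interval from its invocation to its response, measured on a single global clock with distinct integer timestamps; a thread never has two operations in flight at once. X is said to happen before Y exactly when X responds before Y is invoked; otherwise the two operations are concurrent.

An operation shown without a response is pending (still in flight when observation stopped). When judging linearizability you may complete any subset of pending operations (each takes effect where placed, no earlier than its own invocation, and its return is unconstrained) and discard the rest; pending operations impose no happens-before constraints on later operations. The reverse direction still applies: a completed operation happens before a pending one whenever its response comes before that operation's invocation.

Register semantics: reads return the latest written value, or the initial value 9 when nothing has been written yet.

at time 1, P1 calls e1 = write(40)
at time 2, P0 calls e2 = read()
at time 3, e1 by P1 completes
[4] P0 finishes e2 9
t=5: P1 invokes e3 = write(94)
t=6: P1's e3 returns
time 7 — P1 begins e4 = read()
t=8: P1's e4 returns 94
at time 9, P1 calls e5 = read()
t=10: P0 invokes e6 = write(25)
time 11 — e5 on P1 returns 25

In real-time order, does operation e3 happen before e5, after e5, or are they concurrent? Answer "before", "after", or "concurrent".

e3 spans [5,6], e5 spans [9,11]
resp(e3)=6 < inv(e5)=9

before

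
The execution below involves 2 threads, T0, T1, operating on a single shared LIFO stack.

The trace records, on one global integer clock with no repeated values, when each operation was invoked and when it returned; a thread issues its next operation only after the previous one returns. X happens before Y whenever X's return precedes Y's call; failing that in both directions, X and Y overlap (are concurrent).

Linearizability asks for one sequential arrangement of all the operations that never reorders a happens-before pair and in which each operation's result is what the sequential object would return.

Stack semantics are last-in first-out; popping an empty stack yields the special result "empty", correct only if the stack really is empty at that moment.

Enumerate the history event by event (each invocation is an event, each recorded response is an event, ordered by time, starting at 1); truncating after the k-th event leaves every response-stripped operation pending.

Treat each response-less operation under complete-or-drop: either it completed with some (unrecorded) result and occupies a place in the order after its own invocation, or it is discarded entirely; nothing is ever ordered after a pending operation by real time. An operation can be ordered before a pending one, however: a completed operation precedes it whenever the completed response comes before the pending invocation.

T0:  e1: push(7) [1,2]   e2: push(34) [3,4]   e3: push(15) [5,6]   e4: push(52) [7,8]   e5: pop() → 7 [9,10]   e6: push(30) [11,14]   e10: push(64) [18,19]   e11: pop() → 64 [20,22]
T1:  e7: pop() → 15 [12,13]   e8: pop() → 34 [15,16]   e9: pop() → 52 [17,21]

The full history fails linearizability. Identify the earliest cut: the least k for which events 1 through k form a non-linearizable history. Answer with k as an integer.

one valid order for events 1..9 is e1, e2, e3, e4:
after step 1 (e1 push(7)): stack <7>
after step 2 (e2 push(34)): stack <7,34>
after step 3 (e3 push(15)): stack <7,34,15>
after step 4 (e4 push(52)): stack <7,34,15,52>
include event 10 — e5 responding at 10 — and every candidate order breaks
one such order, e1, e2, e3, e4, e5, breaks at step 5 where e5 pop() → 7 is illegal

10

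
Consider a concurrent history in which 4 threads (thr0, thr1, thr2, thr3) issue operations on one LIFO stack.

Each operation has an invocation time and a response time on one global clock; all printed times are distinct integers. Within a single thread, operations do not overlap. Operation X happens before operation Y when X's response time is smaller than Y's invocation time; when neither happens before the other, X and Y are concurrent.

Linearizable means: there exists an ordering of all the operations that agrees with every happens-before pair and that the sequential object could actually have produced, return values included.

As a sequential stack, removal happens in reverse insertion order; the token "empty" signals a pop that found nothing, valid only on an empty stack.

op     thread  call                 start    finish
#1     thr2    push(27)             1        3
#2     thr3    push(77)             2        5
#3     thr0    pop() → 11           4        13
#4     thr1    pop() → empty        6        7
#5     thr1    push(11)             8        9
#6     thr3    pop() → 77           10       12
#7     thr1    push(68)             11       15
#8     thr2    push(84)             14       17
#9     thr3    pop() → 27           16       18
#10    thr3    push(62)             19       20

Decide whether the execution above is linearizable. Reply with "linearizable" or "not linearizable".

not linearizable

cut after 6 events: linearizable; cut after 7 events (#4 responds, time 7): not linearizable
3 completed operations, 2 real-time-consistent orders — every LIFO stack replay fails
including or dropping the 1 pending operation (#3) in any combination fails
one such order, #1, #2, #4 (pending dropped), breaks at step 3 where #4 pop() → empty is illegal
one such order, #2, #1, #4 (pending dropped), breaks at step 3 where #4 pop() → empty is illegal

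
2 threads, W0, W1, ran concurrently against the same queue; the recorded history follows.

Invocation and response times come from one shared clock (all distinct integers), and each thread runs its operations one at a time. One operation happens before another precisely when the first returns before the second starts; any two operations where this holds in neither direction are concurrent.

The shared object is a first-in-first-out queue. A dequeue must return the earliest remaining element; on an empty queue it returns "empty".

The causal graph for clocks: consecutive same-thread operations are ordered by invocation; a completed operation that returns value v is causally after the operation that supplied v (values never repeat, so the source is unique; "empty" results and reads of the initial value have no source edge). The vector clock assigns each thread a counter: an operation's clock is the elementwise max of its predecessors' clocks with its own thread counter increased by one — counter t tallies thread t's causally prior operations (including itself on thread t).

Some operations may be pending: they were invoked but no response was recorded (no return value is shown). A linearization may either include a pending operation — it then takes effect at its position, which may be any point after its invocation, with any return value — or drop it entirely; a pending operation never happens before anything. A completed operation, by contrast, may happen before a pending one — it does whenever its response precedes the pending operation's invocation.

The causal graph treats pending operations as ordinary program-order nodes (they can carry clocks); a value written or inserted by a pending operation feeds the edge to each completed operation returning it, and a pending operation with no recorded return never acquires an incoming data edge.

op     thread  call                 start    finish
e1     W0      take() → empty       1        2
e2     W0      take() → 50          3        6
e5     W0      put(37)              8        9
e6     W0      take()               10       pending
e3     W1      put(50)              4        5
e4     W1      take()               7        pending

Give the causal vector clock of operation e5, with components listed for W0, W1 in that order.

e3, invoked 4, has no incoming edges; only W1's bump applies → (0, 1)
e1, invoked 1, has no incoming edges; only W0's bump applies → (1, 0)
from VC(e3)=(0, 1), e4 (invoked 7) maxes components and bumps W1 → (0, 2)
from VC(e1)=(1, 0), VC(e3)=(0, 1), e2 (invoked 3) maxes components and bumps W0 → (2, 1)
from VC(e2)=(2, 1), e5 (invoked 8) maxes components and bumps W0 → (3, 1)
from VC(e5)=(3, 1), e6 (invoked 10) maxes components and bumps W0 → (4, 1)
target: VC(e5) = (3, 1)

(3, 1)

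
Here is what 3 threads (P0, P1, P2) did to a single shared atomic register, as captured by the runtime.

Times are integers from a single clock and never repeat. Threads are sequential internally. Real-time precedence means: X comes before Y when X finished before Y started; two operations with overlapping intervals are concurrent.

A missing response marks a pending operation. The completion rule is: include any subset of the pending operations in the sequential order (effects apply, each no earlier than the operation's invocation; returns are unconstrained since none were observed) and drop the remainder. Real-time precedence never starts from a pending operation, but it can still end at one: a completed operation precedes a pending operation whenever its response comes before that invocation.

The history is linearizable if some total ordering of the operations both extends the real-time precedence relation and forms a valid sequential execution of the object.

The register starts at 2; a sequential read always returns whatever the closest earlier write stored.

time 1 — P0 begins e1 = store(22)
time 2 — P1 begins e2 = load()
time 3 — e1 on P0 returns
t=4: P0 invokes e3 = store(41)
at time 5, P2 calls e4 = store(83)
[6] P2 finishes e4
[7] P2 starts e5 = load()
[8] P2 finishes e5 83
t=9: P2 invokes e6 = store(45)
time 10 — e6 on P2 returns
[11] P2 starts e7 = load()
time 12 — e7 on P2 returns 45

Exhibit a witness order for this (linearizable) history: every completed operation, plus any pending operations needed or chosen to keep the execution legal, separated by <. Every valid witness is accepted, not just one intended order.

e1 < e2 < e3 < e4 < e5 < e6 < e7

after step 1 (e1 store(22)): value 22
after step 2 (e2 load() (pending, included)): value 22
after step 3 (e3 store(41) (pending, included)): value 41
after step 4 (e4 store(83)): value 83
after step 5 (e5 load() → 83): value 83
after step 6 (e6 store(45)): value 45
after step 7 (e7 load() → 45): value 45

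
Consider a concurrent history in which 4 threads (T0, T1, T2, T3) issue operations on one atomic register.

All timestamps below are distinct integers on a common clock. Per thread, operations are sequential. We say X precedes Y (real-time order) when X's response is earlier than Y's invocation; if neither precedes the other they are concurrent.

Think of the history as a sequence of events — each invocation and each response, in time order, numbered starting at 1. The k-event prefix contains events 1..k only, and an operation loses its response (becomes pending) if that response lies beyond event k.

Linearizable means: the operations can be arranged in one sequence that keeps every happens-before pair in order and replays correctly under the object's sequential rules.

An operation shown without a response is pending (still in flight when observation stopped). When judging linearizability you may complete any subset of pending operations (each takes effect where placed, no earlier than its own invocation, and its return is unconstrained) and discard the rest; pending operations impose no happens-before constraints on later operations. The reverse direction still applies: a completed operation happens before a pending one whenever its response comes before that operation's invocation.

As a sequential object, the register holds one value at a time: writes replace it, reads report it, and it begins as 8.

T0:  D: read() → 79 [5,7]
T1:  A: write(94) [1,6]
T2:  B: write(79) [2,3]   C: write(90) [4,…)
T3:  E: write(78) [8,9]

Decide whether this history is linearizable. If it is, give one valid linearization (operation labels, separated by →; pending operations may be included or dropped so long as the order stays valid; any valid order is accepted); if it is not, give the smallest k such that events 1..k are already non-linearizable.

linearizable — witness: A → B → D → C → E

step 1: A write(94) — value 94
step 2: B write(79) — value 79
step 3: D read() → 79 — value 79
step 4: C write(90) (pending, included) — value 90
step 5: E write(78) — value 78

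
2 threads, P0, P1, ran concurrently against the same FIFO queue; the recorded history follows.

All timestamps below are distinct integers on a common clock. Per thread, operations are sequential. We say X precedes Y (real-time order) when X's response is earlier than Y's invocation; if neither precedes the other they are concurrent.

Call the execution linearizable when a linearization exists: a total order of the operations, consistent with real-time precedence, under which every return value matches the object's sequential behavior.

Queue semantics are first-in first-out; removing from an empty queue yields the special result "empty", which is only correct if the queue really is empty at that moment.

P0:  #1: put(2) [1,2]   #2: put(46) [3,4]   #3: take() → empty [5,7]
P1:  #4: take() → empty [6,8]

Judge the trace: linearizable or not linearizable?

events 1..6 are fine; event 7 — the response of #3 at time 7 — makes the prefix non-linearizable
one real-time candidate order over the 3 completed operations — the FIFO queue replay rejects it
no completion choice of the 1 pending operation (#4) rescues it — every subset was tried
take #1, #2, #3 (pending dropped): step 3 already fails, because #3 take() → empty cannot occur there

not linearizable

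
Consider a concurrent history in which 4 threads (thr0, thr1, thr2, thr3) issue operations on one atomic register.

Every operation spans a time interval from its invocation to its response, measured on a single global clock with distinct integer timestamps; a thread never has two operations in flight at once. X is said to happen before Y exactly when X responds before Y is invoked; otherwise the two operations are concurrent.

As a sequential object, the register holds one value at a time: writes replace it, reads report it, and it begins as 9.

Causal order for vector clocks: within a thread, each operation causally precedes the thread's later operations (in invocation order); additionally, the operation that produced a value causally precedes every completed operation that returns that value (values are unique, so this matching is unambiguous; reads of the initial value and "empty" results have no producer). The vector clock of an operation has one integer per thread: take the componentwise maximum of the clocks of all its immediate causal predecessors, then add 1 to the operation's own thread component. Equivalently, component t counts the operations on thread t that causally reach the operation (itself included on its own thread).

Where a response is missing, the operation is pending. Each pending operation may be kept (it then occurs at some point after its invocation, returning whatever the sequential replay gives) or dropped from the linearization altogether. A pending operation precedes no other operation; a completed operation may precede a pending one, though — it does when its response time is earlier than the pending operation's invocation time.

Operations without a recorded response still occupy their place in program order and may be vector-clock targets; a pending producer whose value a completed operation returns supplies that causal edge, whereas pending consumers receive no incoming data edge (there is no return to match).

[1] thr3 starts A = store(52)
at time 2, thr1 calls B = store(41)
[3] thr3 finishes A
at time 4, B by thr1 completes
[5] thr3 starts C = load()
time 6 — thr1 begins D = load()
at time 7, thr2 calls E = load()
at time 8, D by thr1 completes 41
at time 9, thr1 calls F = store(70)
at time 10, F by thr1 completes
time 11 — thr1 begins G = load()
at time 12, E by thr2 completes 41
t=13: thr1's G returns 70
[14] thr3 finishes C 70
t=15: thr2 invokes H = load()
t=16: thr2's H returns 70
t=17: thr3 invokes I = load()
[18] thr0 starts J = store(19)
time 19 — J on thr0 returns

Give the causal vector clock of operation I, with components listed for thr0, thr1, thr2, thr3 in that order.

(0, 3, 0, 3)

VC(A, invoked at 1): no causal predecessors; +1 on thr3 → (0, 0, 0, 1)
VC(B, invoked at 2): no causal predecessors; +1 on thr1 → (0, 1, 0, 0)
VC(J, invoked at 18): no causal predecessors; +1 on thr0 → (1, 0, 0, 0)
E (invocation 7): componentwise max over VC(B)=(0, 1, 0, 0), +1 at thr2, giving (0, 1, 1, 0)
D (invocation 6): componentwise max over VC(B)=(0, 1, 0, 0), +1 at thr1, giving (0, 2, 0, 0)
F (invocation 9): componentwise max over VC(D)=(0, 2, 0, 0), +1 at thr1, giving (0, 3, 0, 0)
G (invocation 11): componentwise max over VC(F)=(0, 3, 0, 0), +1 at thr1, giving (0, 4, 0, 0)
C (invocation 5): componentwise max over VC(A)=(0, 0, 0, 1), VC(F)=(0, 3, 0, 0), +1 at thr3, giving (0, 3, 0, 2)
H (invocation 15): componentwise max over VC(E)=(0, 1, 1, 0), VC(F)=(0, 3, 0, 0), +1 at thr2, giving (0, 3, 2, 0)
I (invocation 17): componentwise max over VC(C)=(0, 3, 0, 2), +1 at thr3, giving (0, 3, 0, 3)
target: VC(I) = (0, 3, 0, 3)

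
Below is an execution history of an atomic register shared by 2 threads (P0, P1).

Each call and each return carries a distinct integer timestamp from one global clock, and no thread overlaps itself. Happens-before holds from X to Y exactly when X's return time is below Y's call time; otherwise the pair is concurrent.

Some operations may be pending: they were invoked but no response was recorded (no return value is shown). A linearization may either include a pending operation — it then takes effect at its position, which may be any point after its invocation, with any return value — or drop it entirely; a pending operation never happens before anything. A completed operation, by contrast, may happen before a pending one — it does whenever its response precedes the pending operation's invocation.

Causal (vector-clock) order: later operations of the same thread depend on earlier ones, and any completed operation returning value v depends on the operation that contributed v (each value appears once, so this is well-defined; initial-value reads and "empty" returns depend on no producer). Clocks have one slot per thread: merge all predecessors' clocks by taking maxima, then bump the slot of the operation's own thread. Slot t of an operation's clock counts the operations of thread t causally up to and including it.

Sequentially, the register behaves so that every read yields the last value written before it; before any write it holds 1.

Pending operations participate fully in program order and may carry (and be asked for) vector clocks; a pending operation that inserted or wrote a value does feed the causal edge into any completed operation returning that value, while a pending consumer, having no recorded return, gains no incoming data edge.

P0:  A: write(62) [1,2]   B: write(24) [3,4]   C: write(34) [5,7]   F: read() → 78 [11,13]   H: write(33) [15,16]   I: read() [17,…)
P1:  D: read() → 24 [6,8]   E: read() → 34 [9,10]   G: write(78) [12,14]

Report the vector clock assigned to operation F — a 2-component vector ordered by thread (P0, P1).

invoked at 1, A has no predecessors; its own P0 bump gives (1, 0)
from VC(A)=(1, 0), B (invoked 3) maxes components and bumps P0 → (2, 0)
from VC(B)=(2, 0), D (invoked 6) maxes components and bumps P1 → (2, 1)
from VC(B)=(2, 0), C (invoked 5) maxes components and bumps P0 → (3, 0)
from VC(C)=(3, 0), VC(D)=(2, 1), E (invoked 9) maxes components and bumps P1 → (3, 2)
from VC(E)=(3, 2), G (invoked 12) maxes components and bumps P1 → (3, 3)
from VC(C)=(3, 0), VC(G)=(3, 3), F (invoked 11) maxes components and bumps P0 → (4, 3)
from VC(F)=(4, 3), H (invoked 15) maxes components and bumps P0 → (5, 3)
from VC(H)=(5, 3), I (invoked 17) maxes components and bumps P0 → (6, 3)
target: VC(F) = (4, 3)

(4, 3)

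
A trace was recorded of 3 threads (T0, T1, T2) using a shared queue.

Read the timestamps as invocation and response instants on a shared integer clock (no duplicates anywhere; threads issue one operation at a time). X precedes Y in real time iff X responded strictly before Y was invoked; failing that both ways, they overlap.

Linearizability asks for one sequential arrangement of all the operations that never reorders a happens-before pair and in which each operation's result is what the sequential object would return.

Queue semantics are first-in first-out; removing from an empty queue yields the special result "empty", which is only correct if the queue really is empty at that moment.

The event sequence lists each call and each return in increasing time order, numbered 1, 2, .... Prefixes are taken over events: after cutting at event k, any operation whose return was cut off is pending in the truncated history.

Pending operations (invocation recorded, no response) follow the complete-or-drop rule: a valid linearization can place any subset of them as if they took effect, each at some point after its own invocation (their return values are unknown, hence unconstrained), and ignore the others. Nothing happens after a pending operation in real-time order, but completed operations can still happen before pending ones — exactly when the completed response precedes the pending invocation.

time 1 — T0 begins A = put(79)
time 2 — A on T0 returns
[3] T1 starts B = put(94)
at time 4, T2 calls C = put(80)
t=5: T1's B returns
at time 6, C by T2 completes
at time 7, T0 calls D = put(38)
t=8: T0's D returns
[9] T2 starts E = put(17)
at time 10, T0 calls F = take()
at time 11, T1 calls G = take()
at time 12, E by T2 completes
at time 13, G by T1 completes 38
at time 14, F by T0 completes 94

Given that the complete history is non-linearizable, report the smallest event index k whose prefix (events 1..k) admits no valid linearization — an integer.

13

one valid order for events 1..12 is A, B, C, D, E:
step 1: A put(79) — queue <79>
step 2: B put(94) — queue <79,94>
step 3: C put(80) — queue <79,94,80>
step 4: D put(38) — queue <79,94,80,38>
step 5: E put(17) — queue <79,94,80,38,17>
adding event 13 (G responds at 13) leaves no legal real-time order
include/drop combinations of the 1 pending operation (F) were all tried; none helps
sample order A, B, C, D, E, G (pending dropped) stalls at step 6 — G take() → 38 has no legal effect
sample order A, B, C, D, G, E (pending dropped) stalls at step 5 — G take() → 38 has no legal effect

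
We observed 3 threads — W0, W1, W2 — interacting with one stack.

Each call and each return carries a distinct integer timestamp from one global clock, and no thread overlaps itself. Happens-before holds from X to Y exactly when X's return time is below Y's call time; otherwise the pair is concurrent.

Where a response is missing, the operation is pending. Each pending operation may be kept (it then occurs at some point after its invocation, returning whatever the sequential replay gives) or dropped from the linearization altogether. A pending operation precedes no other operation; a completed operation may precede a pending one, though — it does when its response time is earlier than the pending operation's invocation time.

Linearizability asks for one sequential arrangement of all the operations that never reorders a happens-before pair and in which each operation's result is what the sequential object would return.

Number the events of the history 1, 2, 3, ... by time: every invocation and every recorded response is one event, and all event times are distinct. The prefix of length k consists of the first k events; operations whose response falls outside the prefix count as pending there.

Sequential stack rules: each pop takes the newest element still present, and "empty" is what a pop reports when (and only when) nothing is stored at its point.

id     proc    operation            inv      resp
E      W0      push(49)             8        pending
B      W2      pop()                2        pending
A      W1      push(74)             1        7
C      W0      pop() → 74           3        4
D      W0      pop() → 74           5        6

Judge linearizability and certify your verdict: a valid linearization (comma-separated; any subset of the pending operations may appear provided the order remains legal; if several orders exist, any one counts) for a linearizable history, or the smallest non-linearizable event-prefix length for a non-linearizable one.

through event 5 a valid linearization exists; event 6 (D responding at time 6) ends that
exhaustive check: the 2 completed stack ops admit one real-time order; illegal
no escape via the 2 pending operations (A, B): every completion choice fails
sample order C, D (pending dropped) stalls at step 1 — C pop() → 74 has no legal effect

not linearizable — minimal violating prefix: 6 events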